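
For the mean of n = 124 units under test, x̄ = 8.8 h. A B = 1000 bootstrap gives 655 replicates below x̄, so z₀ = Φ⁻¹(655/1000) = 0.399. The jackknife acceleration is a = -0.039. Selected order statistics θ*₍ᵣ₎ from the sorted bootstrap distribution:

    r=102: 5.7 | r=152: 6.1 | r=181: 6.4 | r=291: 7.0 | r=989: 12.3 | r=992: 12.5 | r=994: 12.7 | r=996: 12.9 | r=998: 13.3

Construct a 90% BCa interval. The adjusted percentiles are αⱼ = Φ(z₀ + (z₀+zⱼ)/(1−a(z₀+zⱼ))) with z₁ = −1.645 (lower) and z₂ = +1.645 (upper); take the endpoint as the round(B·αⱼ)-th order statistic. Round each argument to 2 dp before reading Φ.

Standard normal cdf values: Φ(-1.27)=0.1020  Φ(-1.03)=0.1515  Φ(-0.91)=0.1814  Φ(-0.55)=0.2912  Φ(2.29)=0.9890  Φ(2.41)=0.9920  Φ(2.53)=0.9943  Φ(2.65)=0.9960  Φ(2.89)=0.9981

Lower: z₀ + z₁ = 0.399 + (-1.645) = -1.246; 1 − a(z₀+z₁) = 1 − (-0.039)(-1.246) = 0.9514; argument = 0.399 + (-1.246)/0.9514 = -0.9106 → -0.91.
α₁ = Φ(-0.91) = 0.1814; rank = round(1000 × 0.1814) = 181; θ*₍181₎ = 6.4.
Upper: z₀ + z₂ = 2.044; 1 − a(z₀+z₂) = 1.0797; argument = 2.2921 → 2.29; α₂ = 0.9890; rank = 989; θ*₍989₎ = 12.3.

(6.4, 12.3)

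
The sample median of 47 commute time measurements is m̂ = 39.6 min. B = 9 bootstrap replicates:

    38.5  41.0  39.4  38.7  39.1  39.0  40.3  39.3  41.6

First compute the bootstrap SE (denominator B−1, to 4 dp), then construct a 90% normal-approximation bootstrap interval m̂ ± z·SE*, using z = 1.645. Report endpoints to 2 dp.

Mean of replicates = 39.6556; sum of squared deviations = 9.1822; SE* = √(9.1822/8) = 1.0713
Margin = 1.645 × 1.0713 = 1.762
Interval: 39.6 ± 1.762

(37.84, 41.36)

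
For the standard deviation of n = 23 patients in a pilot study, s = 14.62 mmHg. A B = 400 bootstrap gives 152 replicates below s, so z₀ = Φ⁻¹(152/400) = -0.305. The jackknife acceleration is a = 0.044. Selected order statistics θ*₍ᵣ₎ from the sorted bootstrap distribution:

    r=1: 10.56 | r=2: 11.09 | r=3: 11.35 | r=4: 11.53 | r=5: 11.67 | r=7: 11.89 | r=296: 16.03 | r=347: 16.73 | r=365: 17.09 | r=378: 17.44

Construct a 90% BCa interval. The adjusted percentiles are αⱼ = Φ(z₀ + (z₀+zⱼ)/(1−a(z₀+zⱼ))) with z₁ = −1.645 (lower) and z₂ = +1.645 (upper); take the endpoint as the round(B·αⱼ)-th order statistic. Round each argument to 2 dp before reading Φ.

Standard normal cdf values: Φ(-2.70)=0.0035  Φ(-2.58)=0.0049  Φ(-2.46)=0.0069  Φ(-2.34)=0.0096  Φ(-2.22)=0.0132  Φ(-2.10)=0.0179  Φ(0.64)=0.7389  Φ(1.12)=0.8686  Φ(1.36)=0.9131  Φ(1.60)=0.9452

Lower: z₀ + z₁ = -0.305 + (-1.645) = -1.950; 1 − a(z₀+z₁) = 1 − (0.044)(-1.950) = 1.0858; argument = -0.305 + (-1.950)/1.0858 = -2.1009 → -2.10.
α₁ = Φ(-2.10) = 0.0179; rank = round(400 × 0.0179) = 7; θ*₍7₎ = 11.89.
Upper: z₀ + z₂ = 1.340; 1 − a(z₀+z₂) = 0.9410; argument = 1.1190 → 1.12; α₂ = 0.8686; rank = 347; θ*₍347₎ = 16.73.

(11.89, 16.73)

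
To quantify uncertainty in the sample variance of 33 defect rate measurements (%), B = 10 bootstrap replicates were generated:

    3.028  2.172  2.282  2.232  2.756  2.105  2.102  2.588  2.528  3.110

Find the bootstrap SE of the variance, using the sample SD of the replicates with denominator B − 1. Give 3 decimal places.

Bootstrap SE is the standard deviation of the 10 replicate variances.
Mean of replicates: (3.028 + 2.172 + 2.282 + 2.232 + 2.756 + 2.105 + 2.102 + 2.588 + 2.528 + 3.110) / 10 = 24.9030 / 10 = 2.4903
Sum of squared deviations: (+0.5377)² + (−0.3183)² + (−0.2083)² + (−0.2583)² + (+0.2657)² + (−0.3853)² + (−0.3883)² + (+0.0977)² + (+0.0377)² + (+0.6197)² = 1.2654
Variance = 1.2654 / 9 = 0.1406
SE* = √0.1406

SE* = 0.375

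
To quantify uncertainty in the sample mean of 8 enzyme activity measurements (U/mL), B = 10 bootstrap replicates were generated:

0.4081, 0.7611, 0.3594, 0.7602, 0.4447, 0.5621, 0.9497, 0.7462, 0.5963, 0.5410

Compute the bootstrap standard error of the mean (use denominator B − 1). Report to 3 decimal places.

Bootstrap SE is the standard deviation of the 10 replicate means.
Mean of replicates: (0.4081 + 0.7611 + 0.3594 + 0.7602 + 0.4447 + 0.5621 + 0.9497 + 0.7462 + 0.5963 + 0.5410) / 10 = 6.12880 / 10 = 0.61288
Sum of squared deviations: (−0.20478)² + (+0.14822)² + (−0.25348)² + (+0.14732)² + (−0.16818)² + (−0.05078)² + (+0.33682)² + (+0.13332)² + (−0.01658)² + (−0.07188)² = 0.31739
Variance = 0.31739 / 9 = 0.03527
SE* = √0.03527

SE* = 0.188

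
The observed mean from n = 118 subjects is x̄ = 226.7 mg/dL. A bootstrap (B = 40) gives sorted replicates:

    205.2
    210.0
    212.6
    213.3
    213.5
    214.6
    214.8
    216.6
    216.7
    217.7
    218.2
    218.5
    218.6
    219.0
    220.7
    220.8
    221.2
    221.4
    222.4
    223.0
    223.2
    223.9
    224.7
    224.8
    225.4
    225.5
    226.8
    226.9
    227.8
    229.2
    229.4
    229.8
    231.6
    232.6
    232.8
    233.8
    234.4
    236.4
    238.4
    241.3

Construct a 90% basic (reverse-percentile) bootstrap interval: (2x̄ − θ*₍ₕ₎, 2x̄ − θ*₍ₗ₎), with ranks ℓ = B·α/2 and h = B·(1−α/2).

(217.0, 243.4)

Percentile endpoints at ranks 2 and 38: θ*₍2₎ = 210.0, θ*₍38₎ = 236.4.
Basic interval reflects these around x̄:
  lower = 2 × 226.7 − 236.4 = 217.0
  upper = 2 × 226.7 − 210.0 = 243.4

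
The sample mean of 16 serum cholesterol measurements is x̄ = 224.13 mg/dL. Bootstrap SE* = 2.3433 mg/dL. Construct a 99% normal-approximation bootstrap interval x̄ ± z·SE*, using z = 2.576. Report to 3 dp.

(218.094, 230.166)

Margin = 2.576 × 2.3433 = 6.0363
Interval: 224.13 ± 6.0363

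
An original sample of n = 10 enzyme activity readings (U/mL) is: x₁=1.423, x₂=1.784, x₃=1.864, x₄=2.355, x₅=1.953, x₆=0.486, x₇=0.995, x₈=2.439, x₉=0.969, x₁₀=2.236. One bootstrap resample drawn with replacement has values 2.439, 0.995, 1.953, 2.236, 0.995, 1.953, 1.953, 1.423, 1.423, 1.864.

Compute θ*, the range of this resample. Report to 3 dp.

Range = 2.439 − 0.995 = 1.444

θ* = 1.444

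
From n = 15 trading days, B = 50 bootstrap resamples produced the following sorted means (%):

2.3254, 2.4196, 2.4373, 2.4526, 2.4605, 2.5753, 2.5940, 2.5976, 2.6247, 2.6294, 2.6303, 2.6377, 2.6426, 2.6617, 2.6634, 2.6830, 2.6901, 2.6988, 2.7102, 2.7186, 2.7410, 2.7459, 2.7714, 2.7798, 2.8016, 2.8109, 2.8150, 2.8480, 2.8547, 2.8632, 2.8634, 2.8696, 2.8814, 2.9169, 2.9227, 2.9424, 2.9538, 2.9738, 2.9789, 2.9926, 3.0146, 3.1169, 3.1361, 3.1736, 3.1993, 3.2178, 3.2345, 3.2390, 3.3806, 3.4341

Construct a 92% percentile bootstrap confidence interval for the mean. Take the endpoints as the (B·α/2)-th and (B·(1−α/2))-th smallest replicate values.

α = 0.08; lower rank = 50 × 0.040 = 2; upper rank = 50 × 0.960 = 48.
The 2nd smallest replicate is 2.4196; the 48th is 3.2390.

(2.4196, 3.2390)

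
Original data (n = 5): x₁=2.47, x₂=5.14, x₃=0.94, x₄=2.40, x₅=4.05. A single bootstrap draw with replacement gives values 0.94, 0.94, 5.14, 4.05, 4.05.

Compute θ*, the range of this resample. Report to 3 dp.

Range = 5.14 − 0.94 = 4.200

θ* = 4.200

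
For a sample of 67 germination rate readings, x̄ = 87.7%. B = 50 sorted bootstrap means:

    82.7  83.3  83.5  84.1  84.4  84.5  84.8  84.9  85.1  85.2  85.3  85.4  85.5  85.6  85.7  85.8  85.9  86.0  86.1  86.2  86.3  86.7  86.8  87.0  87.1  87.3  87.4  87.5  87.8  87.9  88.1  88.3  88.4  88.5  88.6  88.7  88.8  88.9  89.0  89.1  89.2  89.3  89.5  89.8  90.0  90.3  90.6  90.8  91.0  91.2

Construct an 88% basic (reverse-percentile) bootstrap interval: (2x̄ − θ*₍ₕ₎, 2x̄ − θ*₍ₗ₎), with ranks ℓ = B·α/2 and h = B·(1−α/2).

(84.8, 91.9)

Percentile endpoints at ranks 3 and 47: θ*₍3₎ = 83.5, θ*₍47₎ = 90.6.
Basic interval reflects these around x̄:
  lower = 2 × 87.7 − 90.6 = 84.8
  upper = 2 × 87.7 − 83.5 = 91.9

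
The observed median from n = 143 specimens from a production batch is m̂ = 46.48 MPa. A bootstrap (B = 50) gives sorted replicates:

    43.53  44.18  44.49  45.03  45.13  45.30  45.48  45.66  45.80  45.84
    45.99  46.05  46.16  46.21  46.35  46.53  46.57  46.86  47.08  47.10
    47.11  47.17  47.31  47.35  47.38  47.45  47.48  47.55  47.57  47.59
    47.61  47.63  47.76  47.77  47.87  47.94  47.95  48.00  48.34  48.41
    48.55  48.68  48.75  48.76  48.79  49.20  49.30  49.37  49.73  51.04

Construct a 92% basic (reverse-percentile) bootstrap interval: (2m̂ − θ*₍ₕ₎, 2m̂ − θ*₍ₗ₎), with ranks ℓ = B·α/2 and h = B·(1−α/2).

Percentile endpoints at ranks 2 and 48: θ*₍2₎ = 44.18, θ*₍48₎ = 49.37.
Basic interval reflects these around m̂:
  lower = 2 × 46.48 − 49.37 = 43.59
  upper = 2 × 46.48 − 44.18 = 48.78

(43.59, 48.78)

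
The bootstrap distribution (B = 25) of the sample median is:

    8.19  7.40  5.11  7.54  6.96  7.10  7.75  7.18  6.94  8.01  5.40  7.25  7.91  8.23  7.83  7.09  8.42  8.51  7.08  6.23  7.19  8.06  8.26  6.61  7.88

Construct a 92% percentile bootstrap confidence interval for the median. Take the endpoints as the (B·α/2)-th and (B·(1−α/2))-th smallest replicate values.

(5.11, 8.42)

Sorted replicates: 5.11, 5.40, 6.23, 6.61, 6.94, 6.96, 7.08, 7.09, 7.10, 7.18, 7.19, 7.25, 7.40, 7.54, 7.75, 7.83, 7.88, 7.91, 8.01, 8.06, 8.19, 8.23, 8.26, 8.42, 8.51
α = 0.08; lower rank = 25 × 0.040 = 1; upper rank = 25 × 0.960 = 24.
The 1st smallest replicate is 5.11; the 24th is 8.42.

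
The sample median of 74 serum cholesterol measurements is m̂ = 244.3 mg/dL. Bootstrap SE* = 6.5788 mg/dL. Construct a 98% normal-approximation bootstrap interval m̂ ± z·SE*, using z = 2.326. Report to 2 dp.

(229.00, 259.60)

Margin = 2.326 × 6.5788 = 15.302
Interval: 244.3 ± 15.302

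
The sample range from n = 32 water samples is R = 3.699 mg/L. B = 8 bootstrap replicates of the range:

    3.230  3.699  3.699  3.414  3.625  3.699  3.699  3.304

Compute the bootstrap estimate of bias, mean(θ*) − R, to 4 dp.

mean(θ*) = (3.230 + 3.699 + 3.699 + 3.414 + 3.625 + 3.699 + 3.699 + 3.304) / 8 = 3.54612
bias = 3.54612 − 3.699

bias = −0.1529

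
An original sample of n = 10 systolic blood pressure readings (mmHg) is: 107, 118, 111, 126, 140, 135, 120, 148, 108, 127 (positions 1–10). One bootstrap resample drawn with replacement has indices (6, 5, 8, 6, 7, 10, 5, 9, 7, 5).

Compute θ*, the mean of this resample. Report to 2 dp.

Resample values: 135, 140, 148, 135, 120, 127, 140, 108, 120, 140.
Mean = (135 + 140 + 148 + 135 + 120 + 127 + 140 + 108 + 120 + 140) / 10 = 1313.0 / 10 = 131.30

θ* = 131.30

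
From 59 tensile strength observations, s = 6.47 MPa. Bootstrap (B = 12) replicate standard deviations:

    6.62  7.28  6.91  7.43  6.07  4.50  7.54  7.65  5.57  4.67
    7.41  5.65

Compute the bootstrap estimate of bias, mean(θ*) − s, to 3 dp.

mean(θ*) = (6.62 + 7.28 + 6.91 + 7.43 + 6.07 + 4.50 + 7.54 + 7.65 + 5.57 + 4.67 + 7.41 + 5.65) / 12 = 6.4417
bias = 6.4417 − 6.47

bias = −0.028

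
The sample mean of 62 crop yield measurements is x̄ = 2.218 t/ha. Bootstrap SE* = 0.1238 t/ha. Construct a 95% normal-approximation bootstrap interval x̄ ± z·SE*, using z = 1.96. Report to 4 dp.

(1.9754, 2.4606)

Margin = 1.96 × 0.1238 = 0.24265
Interval: 2.218 ± 0.24265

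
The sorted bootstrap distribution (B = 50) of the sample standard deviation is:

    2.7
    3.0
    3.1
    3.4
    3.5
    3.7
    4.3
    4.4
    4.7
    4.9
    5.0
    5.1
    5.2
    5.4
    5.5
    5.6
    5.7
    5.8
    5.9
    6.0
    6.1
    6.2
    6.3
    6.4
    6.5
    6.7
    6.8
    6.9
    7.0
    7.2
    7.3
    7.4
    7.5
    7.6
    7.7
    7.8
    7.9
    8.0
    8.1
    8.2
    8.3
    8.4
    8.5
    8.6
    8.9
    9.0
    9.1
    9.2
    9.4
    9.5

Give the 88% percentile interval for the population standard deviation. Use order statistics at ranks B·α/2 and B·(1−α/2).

α = 0.12; lower rank = 50 × 0.060 = 3; upper rank = 50 × 0.940 = 47.
The 3rd smallest replicate is 3.1; the 47th is 9.1.

(3.1, 9.1)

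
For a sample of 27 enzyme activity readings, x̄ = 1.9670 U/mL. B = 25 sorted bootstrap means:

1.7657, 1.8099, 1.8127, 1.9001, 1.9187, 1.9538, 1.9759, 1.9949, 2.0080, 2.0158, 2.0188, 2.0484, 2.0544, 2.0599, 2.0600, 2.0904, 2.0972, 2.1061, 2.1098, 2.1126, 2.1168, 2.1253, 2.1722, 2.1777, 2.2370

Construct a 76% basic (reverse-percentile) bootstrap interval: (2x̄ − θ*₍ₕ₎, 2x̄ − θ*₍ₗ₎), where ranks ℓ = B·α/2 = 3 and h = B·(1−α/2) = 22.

(1.8087, 2.1213)

Percentile endpoints at ranks 3 and 22: θ*₍3₎ = 1.8127, θ*₍22₎ = 2.1253.
Basic interval reflects these around x̄:
  lower = 2 × 1.9670 − 2.1253 = 1.8087
  upper = 2 × 1.9670 − 1.8127 = 2.1213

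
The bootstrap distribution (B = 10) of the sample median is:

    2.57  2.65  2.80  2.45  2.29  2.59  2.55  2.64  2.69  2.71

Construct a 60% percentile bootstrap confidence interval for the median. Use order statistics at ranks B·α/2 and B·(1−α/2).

(2.45, 2.69)

Sorted replicates: 2.29, 2.45, 2.55, 2.57, 2.59, 2.64, 2.65, 2.69, 2.71, 2.80
α = 0.40; lower rank = 10 × 0.200 = 2; upper rank = 10 × 0.800 = 8.
The 2nd smallest replicate is 2.45; the 8th is 2.69.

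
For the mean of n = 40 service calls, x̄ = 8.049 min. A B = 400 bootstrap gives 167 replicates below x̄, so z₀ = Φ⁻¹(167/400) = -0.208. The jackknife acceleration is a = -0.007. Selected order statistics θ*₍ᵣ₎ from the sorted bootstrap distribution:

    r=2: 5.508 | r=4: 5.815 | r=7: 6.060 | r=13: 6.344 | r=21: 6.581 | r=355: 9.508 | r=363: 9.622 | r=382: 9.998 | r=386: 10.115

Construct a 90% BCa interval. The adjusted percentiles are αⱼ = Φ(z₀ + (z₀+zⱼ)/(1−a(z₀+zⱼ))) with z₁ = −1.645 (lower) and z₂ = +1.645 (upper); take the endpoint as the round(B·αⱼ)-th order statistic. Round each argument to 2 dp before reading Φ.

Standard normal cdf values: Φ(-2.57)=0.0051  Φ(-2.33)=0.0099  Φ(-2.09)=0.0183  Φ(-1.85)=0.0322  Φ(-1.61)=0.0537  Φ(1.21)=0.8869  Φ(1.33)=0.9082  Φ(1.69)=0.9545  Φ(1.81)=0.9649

(6.060, 9.508)

Lower: z₀ + z₁ = -0.208 + (-1.645) = -1.853; 1 − a(z₀+z₁) = 1 − (-0.007)(-1.853) = 0.9870; argument = -0.208 + (-1.853)/0.9870 = -2.0854 → -2.09.
α₁ = Φ(-2.09) = 0.0183; rank = round(400 × 0.0183) = 7; θ*₍7₎ = 6.060.
Upper: z₀ + z₂ = 1.437; 1 − a(z₀+z₂) = 1.0101; argument = 1.2147 → 1.21; α₂ = 0.8869; rank = 355; θ*₍355₎ = 9.508.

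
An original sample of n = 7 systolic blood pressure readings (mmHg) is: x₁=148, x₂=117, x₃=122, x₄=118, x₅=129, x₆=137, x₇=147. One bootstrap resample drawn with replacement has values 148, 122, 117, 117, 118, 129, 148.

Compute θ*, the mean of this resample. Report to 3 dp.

Mean = (148 + 122 + 117 + 117 + 118 + 129 + 148) / 7 = 899.0 / 7 = 128.429

θ* = 128.429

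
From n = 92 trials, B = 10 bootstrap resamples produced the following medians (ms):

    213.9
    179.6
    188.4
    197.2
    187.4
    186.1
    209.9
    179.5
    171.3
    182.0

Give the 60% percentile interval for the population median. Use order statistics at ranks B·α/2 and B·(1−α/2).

(179.5, 197.2)

Sorted replicates: 171.3, 179.5, 179.6, 182.0, 186.1, 187.4, 188.4, 197.2, 209.9, 213.9
α = 0.40; lower rank = 10 × 0.200 = 2; upper rank = 10 × 0.800 = 8.
The 2nd smallest replicate is 179.5; the 8th is 197.2.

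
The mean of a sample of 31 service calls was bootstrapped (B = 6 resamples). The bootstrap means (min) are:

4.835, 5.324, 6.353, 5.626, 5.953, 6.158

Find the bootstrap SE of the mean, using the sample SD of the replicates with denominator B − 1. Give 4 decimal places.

SE* = 0.5648

Bootstrap SE is the standard deviation of the 6 replicate means.
Mean of replicates: (4.835 + 5.324 + 6.353 + 5.626 + 5.953 + 6.158) / 6 = 34.24900 / 6 = 5.70817
Sum of squared deviations: (−0.87317)² + (−0.38417)² + (+0.64483)² + (−0.08217)² + (+0.24483)² + (+0.44983)² = 1.59486
Variance = 1.59486 / 5 = 0.31897
SE* = √0.31897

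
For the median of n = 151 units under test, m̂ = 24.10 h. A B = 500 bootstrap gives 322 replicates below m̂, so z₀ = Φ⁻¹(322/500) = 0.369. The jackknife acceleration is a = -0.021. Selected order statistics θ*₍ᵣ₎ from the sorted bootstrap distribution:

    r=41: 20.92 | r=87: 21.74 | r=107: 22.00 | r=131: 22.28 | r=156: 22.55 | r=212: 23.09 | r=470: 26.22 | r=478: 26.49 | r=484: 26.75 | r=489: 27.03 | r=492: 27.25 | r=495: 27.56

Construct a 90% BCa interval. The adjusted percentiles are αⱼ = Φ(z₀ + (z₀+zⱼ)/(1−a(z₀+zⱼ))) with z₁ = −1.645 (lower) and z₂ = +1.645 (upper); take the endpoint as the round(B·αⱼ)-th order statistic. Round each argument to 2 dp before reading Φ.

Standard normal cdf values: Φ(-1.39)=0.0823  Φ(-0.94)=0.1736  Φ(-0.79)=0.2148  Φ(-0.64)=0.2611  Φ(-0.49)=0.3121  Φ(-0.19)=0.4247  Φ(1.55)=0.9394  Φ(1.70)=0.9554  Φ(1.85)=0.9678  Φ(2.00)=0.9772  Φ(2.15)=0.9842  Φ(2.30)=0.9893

(21.74, 27.56)

Lower: z₀ + z₁ = 0.369 + (-1.645) = -1.276; 1 − a(z₀+z₁) = 1 − (-0.021)(-1.276) = 0.9732; argument = 0.369 + (-1.276)/0.9732 = -0.9421 → -0.94.
α₁ = Φ(-0.94) = 0.1736; rank = round(500 × 0.1736) = 87; θ*₍87₎ = 21.74.
Upper: z₀ + z₂ = 2.014; 1 − a(z₀+z₂) = 1.0423; argument = 2.3013 → 2.30; α₂ = 0.9893; rank = 495; θ*₍495₎ = 27.56.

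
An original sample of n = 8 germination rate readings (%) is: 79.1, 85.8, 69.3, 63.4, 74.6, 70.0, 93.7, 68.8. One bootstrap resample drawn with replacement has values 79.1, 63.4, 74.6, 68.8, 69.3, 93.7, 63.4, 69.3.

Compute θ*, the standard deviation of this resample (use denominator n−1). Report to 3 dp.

θ* = 9.978

Mean = 72.7000; sum of squared deviations = 696.8800
s² = 696.8800 / 7 = 99.5543
s = √99.5543 = 9.978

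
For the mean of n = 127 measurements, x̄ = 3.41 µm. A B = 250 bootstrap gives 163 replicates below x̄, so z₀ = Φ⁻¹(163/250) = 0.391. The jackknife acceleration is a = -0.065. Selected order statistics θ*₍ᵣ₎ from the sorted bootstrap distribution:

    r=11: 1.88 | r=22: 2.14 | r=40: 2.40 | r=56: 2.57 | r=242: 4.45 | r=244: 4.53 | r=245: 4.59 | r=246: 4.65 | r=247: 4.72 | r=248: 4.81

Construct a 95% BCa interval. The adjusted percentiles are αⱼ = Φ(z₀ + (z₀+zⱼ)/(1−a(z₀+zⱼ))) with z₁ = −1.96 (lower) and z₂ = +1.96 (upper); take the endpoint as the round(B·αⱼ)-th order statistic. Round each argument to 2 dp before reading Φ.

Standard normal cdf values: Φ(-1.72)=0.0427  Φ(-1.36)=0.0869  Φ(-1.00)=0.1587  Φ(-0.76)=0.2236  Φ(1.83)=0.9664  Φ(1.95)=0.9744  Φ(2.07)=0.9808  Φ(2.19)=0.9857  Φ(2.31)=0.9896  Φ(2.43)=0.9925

Lower: z₀ + z₁ = 0.391 + (-1.960) = -1.569; 1 − a(z₀+z₁) = 1 − (-0.065)(-1.569) = 0.8980; argument = 0.391 + (-1.569)/0.8980 = -1.3562 → -1.36.
α₁ = Φ(-1.36) = 0.0869; rank = round(250 × 0.0869) = 22; θ*₍22₎ = 2.14.
Upper: z₀ + z₂ = 2.351; 1 − a(z₀+z₂) = 1.1528; argument = 2.4304 → 2.43; α₂ = 0.9925; rank = 248; θ*₍248₎ = 4.81.

(2.14, 4.81)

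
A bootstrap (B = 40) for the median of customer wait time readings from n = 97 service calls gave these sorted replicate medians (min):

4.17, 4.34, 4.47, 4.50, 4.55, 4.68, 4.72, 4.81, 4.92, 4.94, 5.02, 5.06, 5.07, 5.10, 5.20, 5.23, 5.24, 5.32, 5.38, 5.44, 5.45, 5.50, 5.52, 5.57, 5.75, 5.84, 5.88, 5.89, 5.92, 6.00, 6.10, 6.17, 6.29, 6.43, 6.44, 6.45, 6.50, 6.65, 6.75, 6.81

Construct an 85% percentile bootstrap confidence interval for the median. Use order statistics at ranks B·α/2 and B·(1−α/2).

α = 0.15; lower rank = 40 × 0.075 = 3; upper rank = 40 × 0.925 = 37.
The 3rd smallest replicate is 4.47; the 37th is 6.50.

(4.47, 6.50)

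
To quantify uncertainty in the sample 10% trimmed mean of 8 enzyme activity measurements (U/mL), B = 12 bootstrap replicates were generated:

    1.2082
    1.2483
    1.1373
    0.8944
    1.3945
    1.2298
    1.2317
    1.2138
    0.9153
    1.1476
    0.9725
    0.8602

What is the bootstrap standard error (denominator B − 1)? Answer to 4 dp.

Bootstrap SE is the standard deviation of the 12 replicate 10% trimmed means.
Mean of replicates: (1.2082 + 1.2483 + 1.1373 + 0.8944 + 1.3945 + 1.2298 + 1.2317 + 1.2138 + 0.9153 + 1.1476 + 0.9725 + 0.8602) / 12 = 13.45360 / 12 = 1.12113
Sum of squared deviations: (+0.08707)² + (+0.12717)² + (+0.01617)² + (−0.22673)² + (+0.27337)² + (+0.10867)² + (+0.11057)² + (+0.09267)² + (−0.20583)² + (+0.02647)² + (−0.14863)² + (−0.26093)² = 0.31602
Variance = 0.31602 / 11 = 0.02873
SE* = √0.02873

SE* = 0.1695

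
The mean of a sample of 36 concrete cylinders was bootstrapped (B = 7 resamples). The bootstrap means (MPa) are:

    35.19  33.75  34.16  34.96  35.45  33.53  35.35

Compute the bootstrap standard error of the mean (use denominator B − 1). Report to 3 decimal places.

Bootstrap SE is the standard deviation of the 7 replicate means.
Mean of replicates: (35.19 + 33.75 + 34.16 + 34.96 + 35.45 + 33.53 + 35.35) / 7 = 242.3900 / 7 = 34.6271
Sum of squared deviations: (+0.5629)² + (−0.8771)² + (−0.4671)² + (+0.3329)² + (+0.8229)² + (−1.0971)² + (+0.7229)² = 3.8185
Variance = 3.8185 / 6 = 0.6364
SE* = √0.6364

SE* = 0.798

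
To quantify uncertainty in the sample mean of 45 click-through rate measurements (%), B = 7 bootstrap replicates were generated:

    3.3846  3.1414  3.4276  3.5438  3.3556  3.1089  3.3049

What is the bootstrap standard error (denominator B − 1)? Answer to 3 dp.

SE* = 0.155

Bootstrap SE is the standard deviation of the 7 replicate means.
Mean of replicates: (3.3846 + 3.1414 + 3.4276 + 3.5438 + 3.3556 + 3.1089 + 3.3049) / 7 = 23.26680 / 7 = 3.32383
Sum of squared deviations: (+0.06077)² + (−0.18243)² + (+0.10377)² + (+0.21997)² + (+0.03177)² + (−0.21493)² + (−0.01893)² = 0.14369
Variance = 0.14369 / 6 = 0.02395
SE* = √0.02395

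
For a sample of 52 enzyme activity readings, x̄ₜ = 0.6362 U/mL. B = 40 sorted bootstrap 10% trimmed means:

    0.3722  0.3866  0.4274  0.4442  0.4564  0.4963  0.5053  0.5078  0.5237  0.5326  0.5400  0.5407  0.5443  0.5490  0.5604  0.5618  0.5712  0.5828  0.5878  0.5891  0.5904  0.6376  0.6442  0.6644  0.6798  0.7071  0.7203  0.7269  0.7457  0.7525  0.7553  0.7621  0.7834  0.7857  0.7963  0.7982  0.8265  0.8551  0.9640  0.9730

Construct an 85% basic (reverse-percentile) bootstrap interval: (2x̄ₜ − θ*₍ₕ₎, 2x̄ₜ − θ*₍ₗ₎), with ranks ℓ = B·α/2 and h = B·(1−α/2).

(0.4459, 0.8450)

Percentile endpoints at ranks 3 and 37: θ*₍3₎ = 0.4274, θ*₍37₎ = 0.8265.
Basic interval reflects these around x̄ₜ:
  lower = 2 × 0.6362 − 0.8265 = 0.4459
  upper = 2 × 0.6362 − 0.4274 = 0.8450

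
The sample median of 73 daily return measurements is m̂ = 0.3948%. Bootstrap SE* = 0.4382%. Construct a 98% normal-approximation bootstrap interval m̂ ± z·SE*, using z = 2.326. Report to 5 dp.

Margin = 2.326 × 0.4382 = 1.019253
Interval: 0.3948 ± 1.019253

(-0.62445, 1.41405)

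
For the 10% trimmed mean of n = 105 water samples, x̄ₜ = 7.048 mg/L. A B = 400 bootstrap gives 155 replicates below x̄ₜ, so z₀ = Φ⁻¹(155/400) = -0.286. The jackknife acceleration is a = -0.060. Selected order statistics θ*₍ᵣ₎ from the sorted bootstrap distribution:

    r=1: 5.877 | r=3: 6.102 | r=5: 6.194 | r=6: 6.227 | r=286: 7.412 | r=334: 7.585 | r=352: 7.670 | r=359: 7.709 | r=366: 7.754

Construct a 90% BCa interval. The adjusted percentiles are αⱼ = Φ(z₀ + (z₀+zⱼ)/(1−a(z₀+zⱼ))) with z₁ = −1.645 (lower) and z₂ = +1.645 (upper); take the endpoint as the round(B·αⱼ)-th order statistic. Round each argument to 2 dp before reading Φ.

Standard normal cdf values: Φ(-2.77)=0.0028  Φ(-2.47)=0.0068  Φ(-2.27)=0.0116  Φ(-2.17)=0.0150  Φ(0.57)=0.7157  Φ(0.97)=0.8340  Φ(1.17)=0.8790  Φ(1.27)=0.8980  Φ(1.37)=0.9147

Lower: z₀ + z₁ = -0.286 + (-1.645) = -1.931; 1 − a(z₀+z₁) = 1 − (-0.060)(-1.931) = 0.8841; argument = -0.286 + (-1.931)/0.8841 = -2.4700 → -2.47.
α₁ = Φ(-2.47) = 0.0068; rank = round(400 × 0.0068) = 3; θ*₍3₎ = 6.102.
Upper: z₀ + z₂ = 1.359; 1 − a(z₀+z₂) = 1.0815; argument = 0.9705 → 0.97; α₂ = 0.8340; rank = 334; θ*₍334₎ = 7.585.

(6.102, 7.585)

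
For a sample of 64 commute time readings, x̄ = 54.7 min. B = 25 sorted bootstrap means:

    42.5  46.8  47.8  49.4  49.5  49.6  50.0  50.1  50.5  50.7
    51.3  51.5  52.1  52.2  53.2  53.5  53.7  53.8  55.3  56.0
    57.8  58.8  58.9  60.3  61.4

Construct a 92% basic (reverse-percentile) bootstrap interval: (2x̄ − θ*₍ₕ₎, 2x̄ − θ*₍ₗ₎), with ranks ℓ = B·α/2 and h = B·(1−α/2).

(49.1, 66.9)

Percentile endpoints at ranks 1 and 24: θ*₍1₎ = 42.5, θ*₍24₎ = 60.3.
Basic interval reflects these around x̄:
  lower = 2 × 54.7 − 60.3 = 49.1
  upper = 2 × 54.7 − 42.5 = 66.9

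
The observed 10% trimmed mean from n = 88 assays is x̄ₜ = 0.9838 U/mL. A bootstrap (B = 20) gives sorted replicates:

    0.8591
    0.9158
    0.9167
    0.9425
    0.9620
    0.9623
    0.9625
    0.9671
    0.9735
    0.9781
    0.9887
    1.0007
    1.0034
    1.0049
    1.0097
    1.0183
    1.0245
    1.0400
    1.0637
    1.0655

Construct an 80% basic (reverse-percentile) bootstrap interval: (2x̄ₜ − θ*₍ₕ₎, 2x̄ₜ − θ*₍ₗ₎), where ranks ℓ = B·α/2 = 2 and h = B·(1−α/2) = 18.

(0.9276, 1.0518)

Percentile endpoints at ranks 2 and 18: θ*₍2₎ = 0.9158, θ*₍18₎ = 1.0400.
Basic interval reflects these around x̄ₜ:
  lower = 2 × 0.9838 − 1.0400 = 0.9276
  upper = 2 × 0.9838 − 0.9158 = 1.0518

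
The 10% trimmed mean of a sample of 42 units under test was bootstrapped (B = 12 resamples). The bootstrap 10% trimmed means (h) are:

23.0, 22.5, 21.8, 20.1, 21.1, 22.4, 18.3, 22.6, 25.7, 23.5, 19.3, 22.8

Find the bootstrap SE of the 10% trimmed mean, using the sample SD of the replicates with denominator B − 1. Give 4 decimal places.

SE* = 1.9937

Bootstrap SE is the standard deviation of the 12 replicate 10% trimmed means.
Mean of replicates: (23.0 + 22.5 + 21.8 + 20.1 + 21.1 + 22.4 + 18.3 + 22.6 + 25.7 + 23.5 + 19.3 + 22.8) / 12 = 263.10000 / 12 = 21.92500
Sum of squared deviations: (+1.07500)² + (+0.57500)² + (−0.12500)² + (−1.82500)² + (−0.82500)² + (+0.47500)² + (−3.62500)² + (+0.67500)² + (+3.77500)² + (+1.57500)² + (−2.62500)² + (+0.87500)² = 43.72250
Variance = 43.72250 / 11 = 3.97477
SE* = √3.97477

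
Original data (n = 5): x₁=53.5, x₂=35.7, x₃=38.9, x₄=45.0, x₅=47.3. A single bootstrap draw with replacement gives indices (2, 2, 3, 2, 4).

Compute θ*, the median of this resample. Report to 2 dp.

θ* = 35.70

Resample values: 35.7, 35.7, 38.9, 35.7, 45.0.
Sorted: 35.7, 35.7, 35.7, 38.9, 45.0
Median = middle value = 35.70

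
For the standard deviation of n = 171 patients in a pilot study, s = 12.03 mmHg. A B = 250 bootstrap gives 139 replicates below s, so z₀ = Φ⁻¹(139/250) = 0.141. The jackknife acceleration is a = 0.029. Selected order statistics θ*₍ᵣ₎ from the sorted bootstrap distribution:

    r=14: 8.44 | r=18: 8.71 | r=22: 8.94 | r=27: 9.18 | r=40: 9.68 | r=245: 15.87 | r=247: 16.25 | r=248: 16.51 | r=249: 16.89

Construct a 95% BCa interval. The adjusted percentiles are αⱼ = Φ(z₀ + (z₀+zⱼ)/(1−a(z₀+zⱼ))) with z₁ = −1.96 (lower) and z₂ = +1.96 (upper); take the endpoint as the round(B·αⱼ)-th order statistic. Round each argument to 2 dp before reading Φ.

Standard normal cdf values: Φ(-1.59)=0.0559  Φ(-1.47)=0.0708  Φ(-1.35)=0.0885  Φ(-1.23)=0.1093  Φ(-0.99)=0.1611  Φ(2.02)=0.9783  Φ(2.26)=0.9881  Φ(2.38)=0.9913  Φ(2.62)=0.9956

Lower: z₀ + z₁ = 0.141 + (-1.960) = -1.819; 1 − a(z₀+z₁) = 1 − (0.029)(-1.819) = 1.0528; argument = 0.141 + (-1.819)/1.0528 = -1.5869 → -1.59.
α₁ = Φ(-1.59) = 0.0559; rank = round(250 × 0.0559) = 14; θ*₍14₎ = 8.44.
Upper: z₀ + z₂ = 2.101; 1 − a(z₀+z₂) = 0.9391; argument = 2.3783 → 2.38; α₂ = 0.9913; rank = 248; θ*₍248₎ = 16.51.

(8.44, 16.51)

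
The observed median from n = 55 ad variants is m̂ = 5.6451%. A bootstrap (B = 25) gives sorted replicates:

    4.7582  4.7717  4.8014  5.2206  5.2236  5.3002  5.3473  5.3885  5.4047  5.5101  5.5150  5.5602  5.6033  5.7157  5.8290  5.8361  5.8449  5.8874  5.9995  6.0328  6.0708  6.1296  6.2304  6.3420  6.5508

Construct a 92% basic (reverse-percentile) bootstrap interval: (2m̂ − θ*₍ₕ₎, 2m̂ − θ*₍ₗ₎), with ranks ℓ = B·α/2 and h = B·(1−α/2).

Percentile endpoints at ranks 1 and 24: θ*₍1₎ = 4.7582, θ*₍24₎ = 6.3420.
Basic interval reflects these around m̂:
  lower = 2 × 5.6451 − 6.3420 = 4.9482
  upper = 2 × 5.6451 − 4.7582 = 6.5320

(4.9482, 6.5320)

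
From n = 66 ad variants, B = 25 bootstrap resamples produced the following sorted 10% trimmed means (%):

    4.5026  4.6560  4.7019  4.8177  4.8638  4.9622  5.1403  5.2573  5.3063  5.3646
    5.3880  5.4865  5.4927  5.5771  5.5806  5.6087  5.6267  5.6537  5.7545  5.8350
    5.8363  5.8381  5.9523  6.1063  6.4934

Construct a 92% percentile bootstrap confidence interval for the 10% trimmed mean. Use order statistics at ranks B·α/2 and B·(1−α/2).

α = 0.08; lower rank = 25 × 0.040 = 1; upper rank = 25 × 0.960 = 24.
The 1st smallest replicate is 4.5026; the 24th is 6.1063.

(4.5026, 6.1063)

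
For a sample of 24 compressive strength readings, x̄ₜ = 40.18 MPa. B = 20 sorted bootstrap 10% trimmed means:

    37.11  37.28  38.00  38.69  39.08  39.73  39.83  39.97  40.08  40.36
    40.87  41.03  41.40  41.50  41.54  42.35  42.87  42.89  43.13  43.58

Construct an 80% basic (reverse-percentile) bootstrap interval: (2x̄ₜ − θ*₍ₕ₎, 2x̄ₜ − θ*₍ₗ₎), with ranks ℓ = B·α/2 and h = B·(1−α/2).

(37.47, 43.08)

Percentile endpoints at ranks 2 and 18: θ*₍2₎ = 37.28, θ*₍18₎ = 42.89.
Basic interval reflects these around x̄ₜ:
  lower = 2 × 40.18 − 42.89 = 37.47
  upper = 2 × 40.18 − 37.28 = 43.08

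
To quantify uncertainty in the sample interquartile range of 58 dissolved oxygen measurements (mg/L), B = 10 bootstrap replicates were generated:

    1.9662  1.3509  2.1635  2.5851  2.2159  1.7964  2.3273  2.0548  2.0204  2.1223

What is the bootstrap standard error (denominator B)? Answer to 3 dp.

SE* = 0.311

Bootstrap SE is the standard deviation of the 10 replicate interquartile ranges.
Mean of replicates: (1.9662 + 1.3509 + 2.1635 + 2.5851 + 2.2159 + 1.7964 + 2.3273 + 2.0548 + 2.0204 + 2.1223) / 10 = 20.60280 / 10 = 2.06028
Sum of squared deviations: (−0.09408)² + (−0.70938)² + (+0.10322)² + (+0.52482)² + (+0.15562)² + (−0.26388)² + (+0.26702)² + (−0.00548)² + (−0.03988)² + (+0.06202)² = 0.96878
Variance = 0.96878 / 10 = 0.09688
SE* = √0.09688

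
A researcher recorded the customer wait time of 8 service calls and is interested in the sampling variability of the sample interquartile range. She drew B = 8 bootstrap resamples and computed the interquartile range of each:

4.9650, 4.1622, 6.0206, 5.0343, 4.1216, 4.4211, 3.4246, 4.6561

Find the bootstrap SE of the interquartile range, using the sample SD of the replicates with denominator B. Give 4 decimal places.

Bootstrap SE is the standard deviation of the 8 replicate interquartile ranges.
Mean of replicates: (4.9650 + 4.1622 + 6.0206 + 5.0343 + 4.1216 + 4.4211 + 3.4246 + 4.6561) / 8 = 36.80550 / 8 = 4.60069
Sum of squared deviations: (+0.36431)² + (−0.43849)² + (+1.41991)² + (+0.43361)² + (−0.47909)² + (−0.17959)² + (−1.17609)² + (+0.05541)² = 4.17720
Variance = 4.17720 / 8 = 0.52215
SE* = √0.52215

SE* = 0.7226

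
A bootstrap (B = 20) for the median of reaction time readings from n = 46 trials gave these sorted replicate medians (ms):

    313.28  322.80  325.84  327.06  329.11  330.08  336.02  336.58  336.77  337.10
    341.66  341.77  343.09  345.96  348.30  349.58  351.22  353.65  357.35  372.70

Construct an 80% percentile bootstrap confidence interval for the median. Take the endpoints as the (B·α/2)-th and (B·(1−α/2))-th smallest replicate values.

(322.80, 353.65)

α = 0.20; lower rank = 20 × 0.100 = 2; upper rank = 20 × 0.900 = 18.
The 2nd smallest replicate is 322.80; the 18th is 353.65.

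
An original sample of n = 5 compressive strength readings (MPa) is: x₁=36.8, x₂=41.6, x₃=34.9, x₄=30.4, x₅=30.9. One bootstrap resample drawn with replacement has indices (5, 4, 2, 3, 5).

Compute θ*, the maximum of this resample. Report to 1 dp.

θ* = 41.6

Resample values: 30.9, 30.4, 41.6, 34.9, 30.9.
Maximum = 41.6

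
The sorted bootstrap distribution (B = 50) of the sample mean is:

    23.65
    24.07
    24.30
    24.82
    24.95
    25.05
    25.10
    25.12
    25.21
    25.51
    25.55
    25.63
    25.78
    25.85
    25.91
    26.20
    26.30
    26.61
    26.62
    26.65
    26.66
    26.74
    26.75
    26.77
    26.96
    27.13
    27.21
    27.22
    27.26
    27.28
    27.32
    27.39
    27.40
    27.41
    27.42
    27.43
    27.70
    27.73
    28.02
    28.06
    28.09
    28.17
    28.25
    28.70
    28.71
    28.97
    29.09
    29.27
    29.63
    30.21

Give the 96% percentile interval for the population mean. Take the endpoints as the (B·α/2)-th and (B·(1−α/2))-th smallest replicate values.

(23.65, 29.63)

α = 0.04; lower rank = 50 × 0.020 = 1; upper rank = 50 × 0.980 = 49.
The 1st smallest replicate is 23.65; the 49th is 29.63.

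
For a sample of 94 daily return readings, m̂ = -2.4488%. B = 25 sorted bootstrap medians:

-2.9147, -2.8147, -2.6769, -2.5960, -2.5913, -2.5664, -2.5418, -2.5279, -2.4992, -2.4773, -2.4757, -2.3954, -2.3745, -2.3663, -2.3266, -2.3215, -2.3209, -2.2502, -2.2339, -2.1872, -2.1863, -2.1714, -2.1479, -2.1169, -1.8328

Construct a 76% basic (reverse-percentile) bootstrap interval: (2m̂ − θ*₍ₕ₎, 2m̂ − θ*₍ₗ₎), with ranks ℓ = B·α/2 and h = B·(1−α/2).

(-2.7262, -2.2207)

Percentile endpoints at ranks 3 and 22: θ*₍3₎ = -2.6769, θ*₍22₎ = -2.1714.
Basic interval reflects these around m̂:
  lower = 2 × -2.4488 − -2.1714 = -2.7262
  upper = 2 × -2.4488 − -2.6769 = -2.2207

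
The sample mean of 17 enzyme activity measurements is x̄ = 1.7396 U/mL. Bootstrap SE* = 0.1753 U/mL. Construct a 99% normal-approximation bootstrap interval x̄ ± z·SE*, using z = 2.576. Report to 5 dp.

(1.28803, 2.19117)

Margin = 2.576 × 0.1753 = 0.451573
Interval: 1.7396 ± 0.451573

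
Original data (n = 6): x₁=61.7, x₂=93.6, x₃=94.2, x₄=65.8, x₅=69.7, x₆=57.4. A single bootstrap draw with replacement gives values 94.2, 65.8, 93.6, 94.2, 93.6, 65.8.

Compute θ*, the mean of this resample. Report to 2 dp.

θ* = 84.53

Mean = (94.2 + 65.8 + 93.6 + 94.2 + 93.6 + 65.8) / 6 = 507.20 / 6 = 84.53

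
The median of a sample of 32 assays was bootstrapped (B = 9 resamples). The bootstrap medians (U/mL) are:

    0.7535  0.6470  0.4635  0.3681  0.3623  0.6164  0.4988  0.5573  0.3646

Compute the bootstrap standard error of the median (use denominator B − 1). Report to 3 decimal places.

SE* = 0.140

Bootstrap SE is the standard deviation of the 9 replicate medians.
Mean of replicates: (0.7535 + 0.6470 + 0.4635 + 0.3681 + 0.3623 + 0.6164 + 0.4988 + 0.5573 + 0.3646) / 9 = 4.63150 / 9 = 0.51461
Sum of squared deviations: (+0.23889)² + (+0.13239)² + (−0.05111)² + (−0.14651)² + (−0.15231)² + (+0.10179)² + (−0.01581)² + (+0.04269)² + (−0.15001)² = 0.15681
Variance = 0.15681 / 8 = 0.01960
SE* = √0.01960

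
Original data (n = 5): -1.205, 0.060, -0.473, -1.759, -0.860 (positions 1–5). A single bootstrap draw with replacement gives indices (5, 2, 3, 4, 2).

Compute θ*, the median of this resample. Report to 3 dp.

θ* = -0.473

Resample values: -0.860, 0.060, -0.473, -1.759, 0.060.
Sorted: -1.759, -0.860, -0.473, 0.060, 0.060
Median = middle value = -0.473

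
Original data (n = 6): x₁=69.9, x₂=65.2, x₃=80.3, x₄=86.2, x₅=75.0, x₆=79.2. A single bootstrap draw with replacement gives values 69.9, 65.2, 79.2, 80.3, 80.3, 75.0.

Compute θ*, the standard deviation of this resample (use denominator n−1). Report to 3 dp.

θ* = 6.259

Mean = 74.9833; sum of squared deviations = 195.8683
s² = 195.8683 / 5 = 39.1737
s = √39.1737 = 6.259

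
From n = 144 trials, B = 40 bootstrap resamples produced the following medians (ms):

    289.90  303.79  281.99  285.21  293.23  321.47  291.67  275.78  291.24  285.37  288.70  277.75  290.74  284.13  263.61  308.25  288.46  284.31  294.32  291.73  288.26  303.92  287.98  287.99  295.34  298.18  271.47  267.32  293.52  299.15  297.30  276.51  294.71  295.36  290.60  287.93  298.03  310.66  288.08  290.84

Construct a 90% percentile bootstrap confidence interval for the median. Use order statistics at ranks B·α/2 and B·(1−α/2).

Sorted replicates: 263.61, 267.32, 271.47, 275.78, 276.51, 277.75, 281.99, 284.13, 284.31, 285.21, 285.37, 287.93, 287.98, 287.99, 288.08, 288.26, 288.46, 288.70, 289.90, 290.60, 290.74, 290.84, 291.24, 291.67, 291.73, 293.23, 293.52, 294.32, 294.71, 295.34, 295.36, 297.30, 298.03, 298.18, 299.15, 303.79, 303.92, 308.25, 310.66, 321.47
α = 0.10; lower rank = 40 × 0.050 = 2; upper rank = 40 × 0.950 = 38.
The 2nd smallest replicate is 267.32; the 38th is 308.25.

(267.32, 308.25)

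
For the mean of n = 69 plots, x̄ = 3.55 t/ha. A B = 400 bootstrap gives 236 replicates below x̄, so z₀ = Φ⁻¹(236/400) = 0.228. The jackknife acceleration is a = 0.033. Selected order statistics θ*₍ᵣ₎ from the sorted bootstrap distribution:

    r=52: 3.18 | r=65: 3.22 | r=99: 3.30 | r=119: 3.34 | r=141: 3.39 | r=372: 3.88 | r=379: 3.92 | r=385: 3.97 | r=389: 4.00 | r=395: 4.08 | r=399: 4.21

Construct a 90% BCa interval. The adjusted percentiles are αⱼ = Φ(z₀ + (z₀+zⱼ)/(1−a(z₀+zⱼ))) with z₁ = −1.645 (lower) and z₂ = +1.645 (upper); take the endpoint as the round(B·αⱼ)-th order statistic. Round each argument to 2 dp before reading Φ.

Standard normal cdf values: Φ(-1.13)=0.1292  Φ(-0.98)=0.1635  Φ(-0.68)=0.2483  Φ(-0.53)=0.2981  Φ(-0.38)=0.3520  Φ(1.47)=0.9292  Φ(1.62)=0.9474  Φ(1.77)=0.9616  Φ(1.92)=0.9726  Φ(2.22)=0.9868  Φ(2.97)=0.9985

Lower: z₀ + z₁ = 0.228 + (-1.645) = -1.417; 1 − a(z₀+z₁) = 1 − (0.033)(-1.417) = 1.0468; argument = 0.228 + (-1.417)/1.0468 = -1.1257 → -1.13.
α₁ = Φ(-1.13) = 0.1292; rank = round(400 × 0.1292) = 52; θ*₍52₎ = 3.18.
Upper: z₀ + z₂ = 1.873; 1 − a(z₀+z₂) = 0.9382; argument = 2.2244 → 2.22; α₂ = 0.9868; rank = 395; θ*₍395₎ = 4.08.

(3.18, 4.08)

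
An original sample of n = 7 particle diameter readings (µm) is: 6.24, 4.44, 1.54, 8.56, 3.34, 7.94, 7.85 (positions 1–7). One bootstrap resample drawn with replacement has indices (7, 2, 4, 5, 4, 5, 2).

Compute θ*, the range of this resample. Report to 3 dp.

θ* = 5.220

Resample values: 7.85, 4.44, 8.56, 3.34, 8.56, 3.34, 4.44.
Range = 8.56 − 3.34 = 5.220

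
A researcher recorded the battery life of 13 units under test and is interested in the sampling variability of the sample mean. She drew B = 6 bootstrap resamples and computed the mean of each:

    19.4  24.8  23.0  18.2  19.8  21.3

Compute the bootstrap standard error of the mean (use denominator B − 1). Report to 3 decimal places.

Bootstrap SE is the standard deviation of the 6 replicate means.
Mean of replicates: (19.4 + 24.8 + 23.0 + 18.2 + 19.8 + 21.3) / 6 = 126.5000 / 6 = 21.0833
Sum of squared deviations: (−1.6833)² + (+3.7167)² + (+1.9167)² + (−2.8833)² + (−1.2833)² + (+0.2167)² = 30.3283
Variance = 30.3283 / 5 = 6.0657
SE* = √6.0657

SE* = 2.463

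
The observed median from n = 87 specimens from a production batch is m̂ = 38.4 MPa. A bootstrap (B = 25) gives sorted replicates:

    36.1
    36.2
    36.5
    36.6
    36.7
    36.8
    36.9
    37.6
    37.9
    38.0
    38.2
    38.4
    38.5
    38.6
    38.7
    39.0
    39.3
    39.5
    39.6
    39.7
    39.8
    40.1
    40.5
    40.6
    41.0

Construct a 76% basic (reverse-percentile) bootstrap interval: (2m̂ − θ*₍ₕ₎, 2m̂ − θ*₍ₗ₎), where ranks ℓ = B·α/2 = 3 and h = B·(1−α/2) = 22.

Percentile endpoints at ranks 3 and 22: θ*₍3₎ = 36.5, θ*₍22₎ = 40.1.
Basic interval reflects these around m̂:
  lower = 2 × 38.4 − 40.1 = 36.7
  upper = 2 × 38.4 − 36.5 = 40.3

(36.7, 40.3)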